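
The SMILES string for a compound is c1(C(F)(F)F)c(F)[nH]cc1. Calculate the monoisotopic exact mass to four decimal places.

Atom tally by fragment:
  pyrrole ring core → C:4 H:5 N:1
  (− 2 ring H displaced by substituents)
  + CF3 → C:1 F:3
  + F → F:1
Element totals:
  C: 5
  H: 3
  F: 4
  N: 1
Molecular formula: C5H3F4N.
  M = 5(12.0) + 3(1.007825) + 4(18.998403) + 14.003074
    = 60.000000 + 3.023475 + 75.993612 + 14.003074 = 153.020161

153.0202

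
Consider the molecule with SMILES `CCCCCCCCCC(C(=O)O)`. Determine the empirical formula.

C11H22O2

Atom tally by fragment:
  CH3 → C:1 H:3
  CH2 → C:1 H:2
  CH2 → C:1 H:2
  CH2 → C:1 H:2
  CH2 → C:1 H:2
  CH2 → C:1 H:2
  CH2 → C:1 H:2
  CH2 → C:1 H:2
  CH2 → C:1 H:2
  CH2COOH → C:2 H:3 O:2
Element totals:
  C: 11
  H: 22
  O: 2
Molecular formula: C11H22O2.
gcd of subscripts (11, 22, 2) = 1, so the empirical formula equals the molecular formula.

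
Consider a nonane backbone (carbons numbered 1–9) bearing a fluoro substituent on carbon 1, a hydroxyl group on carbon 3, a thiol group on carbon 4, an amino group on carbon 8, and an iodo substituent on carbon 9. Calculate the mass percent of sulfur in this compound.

9.56%

Atom tally by fragment:
  FCH2 → C:1 H:2 F:1
  CH2 → C:1 H:2
  CH(OH) → C:1 H:2 O:1
  CH(SH) → C:1 H:2 S:1
  CH2 → C:1 H:2
  CH2 → C:1 H:2
  CH2 → C:1 H:2
  CH(NH2) → C:1 H:3 N:1
  CH2I → C:1 H:2 I:1
Element totals:
  C: 9
  H: 19
  F: 1
  I: 1
  N: 1
  O: 1
  S: 1
Molecular formula: C9H19FINOS.
Molar mass = 335.219 g/mol.
Mass from S: 1 × 32.06 = 32.060 g/mol.
%S = 32.060 / 335.219 × 100 = 9.56%.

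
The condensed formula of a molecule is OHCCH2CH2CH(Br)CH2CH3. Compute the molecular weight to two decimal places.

179.06 g/mol

Atom tally by fragment:
  OHCCH2 → C:2 H:3 O:1
  CH2 → C:1 H:2
  CH(Br) → C:1 H:1 Br:1
  CH2 → C:1 H:2
  CH3 → C:1 H:3
Element totals:
  C: 6
  H: 11
  Br: 1
  O: 1
Molecular formula: C6H11BrO.
  M = 6(12.011) + 11(1.008) + 79.904 + 15.999
    = 72.066 + 11.088 + 79.904 + 15.999 = 179.057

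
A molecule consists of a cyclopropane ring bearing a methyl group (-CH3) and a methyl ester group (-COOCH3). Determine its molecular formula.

C6H10O2

Atom tally by fragment:
  cyclopropane ring core → C:3 H:6
  (− 2 ring H displaced by substituents)
  + CH3 → C:1 H:3
  + COOCH3 → C:2 H:3 O:2
Element totals:
  C: 6
  H: 10
  O: 2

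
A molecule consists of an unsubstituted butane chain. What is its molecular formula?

C4H10

Atom tally by fragment:
  CH3 → C:1 H:3
  CH2 → C:1 H:2
  CH2 → C:1 H:2
  CH3 → C:1 H:3
Element totals:
  C: 4
  H: 10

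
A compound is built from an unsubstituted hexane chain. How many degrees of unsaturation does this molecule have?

Atom tally by fragment:
  CH3 → C:1 H:3
  CH2 → C:1 H:2
  CH2 → C:1 H:2
  CH2 → C:1 H:2
  CH2 → C:1 H:2
  CH3 → C:1 H:3
Element totals:
  C: 6
  H: 14
Molecular formula: C6H14.
DoU = (2C + 2 + N − H − X) / 2 = (2·6 + 2 + 0 − 14 − 0) / 2 = 0.

0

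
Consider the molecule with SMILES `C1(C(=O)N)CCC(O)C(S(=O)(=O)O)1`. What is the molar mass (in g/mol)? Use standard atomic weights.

Atom tally by fragment:
  cyclopentane ring core → C:5 H:10
  (− 3 ring H displaced by substituents)
  + CONH2 → C:1 H:2 O:1 N:1
  + OH → O:1 H:1
  + SO3H → S:1 O:3 H:1
Element totals:
  C: 6
  H: 11
  N: 1
  O: 5
  S: 1
Molecular formula: C6H11NO5S.
  M = 6(12.011) + 11(1.008) + 14.007 + 5(15.999) + 32.06
    = 72.066 + 11.088 + 14.007 + 79.995 + 32.060 = 209.216

209.22 g/mol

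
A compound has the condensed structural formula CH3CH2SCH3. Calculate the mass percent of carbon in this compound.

47.31%

Atom tally by fragment:
  CH3 → C:1 H:3
  CH2SCH3 → C:2 H:5 S:1
Element totals:
  C: 3
  H: 8
  S: 1
Molecular formula: C3H8S.
Molar mass = 76.157 g/mol.
Mass from C: 3 × 12.011 = 36.033 g/mol.
%C = 36.033 / 76.157 × 100 = 47.31%.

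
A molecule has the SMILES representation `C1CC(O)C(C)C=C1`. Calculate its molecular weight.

Atom tally by fragment:
  cyclohexene ring core → C:6 H:10
  (− 2 ring H displaced by substituents)
  + OH → O:1 H:1
  + CH3 → C:1 H:3
Element totals:
  C: 7
  H: 12
  O: 1
Molecular formula: C7H12O.
  M = 7(12.011) + 12(1.008) + 15.999
    = 84.077 + 12.096 + 15.999 = 112.172

112.17 g/mol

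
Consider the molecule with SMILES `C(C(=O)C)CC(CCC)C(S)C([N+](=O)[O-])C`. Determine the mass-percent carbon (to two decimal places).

53.41%

Atom tally by fragment:
  CH3COCH2 → C:3 H:5 O:1
  CH2 → C:1 H:2
  CH(CH2CH2CH3) → C:4 H:8
  CH(SH) → C:1 H:2 S:1
  CH(NO2) → C:1 H:1 N:1 O:2
  CH3 → C:1 H:3
Element totals:
  C: 11
  H: 21
  N: 1
  O: 3
  S: 1
Molecular formula: C11H21NO3S.
Molar mass = 247.353 g/mol.
Mass from C: 11 × 12.011 = 132.121 g/mol.
%C = 132.121 / 247.353 × 100 = 53.41%.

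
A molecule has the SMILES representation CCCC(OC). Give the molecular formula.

Atom tally by fragment:
  CH3 → C:1 H:3
  CH2 → C:1 H:2
  CH2 → C:1 H:2
  CH2OCH3 → C:2 H:5 O:1
Element totals:
  C: 5
  H: 12
  O: 1

C5H12O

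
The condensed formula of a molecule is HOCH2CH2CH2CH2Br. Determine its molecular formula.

Atom tally by fragment:
  HOCH2 → C:1 H:3 O:1
  CH2 → C:1 H:2
  CH2 → C:1 H:2
  CH2Br → C:1 H:2 Br:1
Element totals:
  C: 4
  H: 9
  Br: 1
  O: 1

C4H9BrO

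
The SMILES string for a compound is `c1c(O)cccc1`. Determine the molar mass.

94.11 g/mol

Atom tally by fragment:
  benzene ring core → C:6 H:6
  (− 1 ring H displaced by substituents)
  + OH → O:1 H:1
Element totals:
  C: 6
  H: 6
  O: 1
Molecular formula: C6H6O.
  M = 6(12.011) + 6(1.008) + 15.999
    = 72.066 + 6.048 + 15.999 = 94.113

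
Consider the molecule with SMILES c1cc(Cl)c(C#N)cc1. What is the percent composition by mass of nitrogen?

10.18%

Atom tally by fragment:
  benzene ring core → C:6 H:6
  (− 2 ring H displaced by substituents)
  + Cl → Cl:1
  + CN → C:1 N:1
Element totals:
  C: 7
  H: 4
  Cl: 1
  N: 1
Molecular formula: C7H4ClN.
Molar mass = 137.566 g/mol.
Mass from N: 1 × 14.007 = 14.007 g/mol.
%N = 14.007 / 137.566 × 100 = 10.18%.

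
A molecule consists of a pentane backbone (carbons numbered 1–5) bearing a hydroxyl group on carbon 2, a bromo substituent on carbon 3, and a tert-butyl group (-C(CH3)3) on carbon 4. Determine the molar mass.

223.15 g/mol

Atom tally by fragment:
  CH3 → C:1 H:3
  CH(OH) → C:1 H:2 O:1
  CH(Br) → C:1 H:1 Br:1
  CH(C(CH3)3) → C:5 H:10
  CH3 → C:1 H:3
Element totals:
  C: 9
  H: 19
  Br: 1
  O: 1
Molecular formula: C9H19BrO.
  M = 9(12.011) + 19(1.008) + 79.904 + 15.999
    = 108.099 + 19.152 + 79.904 + 15.999 = 223.154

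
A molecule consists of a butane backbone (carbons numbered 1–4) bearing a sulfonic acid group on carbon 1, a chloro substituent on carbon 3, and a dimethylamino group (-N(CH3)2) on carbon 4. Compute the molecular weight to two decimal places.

Atom tally by fragment:
  HO3SCH2 → C:1 H:3 S:1 O:3
  CH2 → C:1 H:2
  CH(Cl) → C:1 H:1 Cl:1
  CH2N(CH3)2 → C:3 H:8 N:1
Element totals:
  C: 6
  H: 14
  Cl: 1
  N: 1
  O: 3
  S: 1
Molecular formula: C6H14ClNO3S.
  M = 6(12.011) + 14(1.008) + 35.45 + 14.007 + 3(15.999) + 32.06
    = 72.066 + 14.112 + 35.450 + 14.007 + 47.997 + 32.060 = 215.692

215.69 g/mol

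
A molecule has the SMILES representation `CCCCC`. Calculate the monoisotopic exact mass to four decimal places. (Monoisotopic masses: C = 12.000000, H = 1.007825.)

Atom tally by fragment:
  CH3 → C:1 H:3
  CH2 → C:1 H:2
  CH2 → C:1 H:2
  CH2 → C:1 H:2
  CH3 → C:1 H:3
Element totals:
  C: 5
  H: 12
Molecular formula: C5H12.
  M = 5(12.0) + 12(1.007825)
    = 60.000000 + 12.093900 = 72.093900

72.0939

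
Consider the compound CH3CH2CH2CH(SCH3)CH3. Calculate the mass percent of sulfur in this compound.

Element totals:
  C: 6
  H: 14
  S: 1
Molecular formula: C6H14S.
Molar mass = 118.238 g/mol.
Mass from S: 1 × 32.06 = 32.060 g/mol.
%S = 32.060 / 118.238 × 100 = 27.11%.

27.11%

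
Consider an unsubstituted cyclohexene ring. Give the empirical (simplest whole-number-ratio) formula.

C3H5

Atom tally by fragment:
  cyclohexene ring core → C:6 H:10
Element totals:
  C: 6
  H: 10
Molecular formula: C6H10.
gcd of subscripts = 2; dividing each by 2:
  C: 6/2 = 3
  H: 10/2 = 5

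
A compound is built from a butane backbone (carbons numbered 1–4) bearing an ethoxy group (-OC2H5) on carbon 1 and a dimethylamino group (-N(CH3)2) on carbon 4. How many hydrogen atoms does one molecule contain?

Atom tally by fragment:
  C2H5OCH2 → C:3 H:7 O:1
  CH2 → C:1 H:2
  CH2 → C:1 H:2
  CH2N(CH3)2 → C:3 H:8 N:1
Element totals:
  C: 8
  H: 19
  N: 1
  O: 1

19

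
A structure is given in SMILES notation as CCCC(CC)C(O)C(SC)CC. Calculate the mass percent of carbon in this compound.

Atom tally by fragment:
  CH3 → C:1 H:3
  CH2 → C:1 H:2
  CH2 → C:1 H:2
  CH(C2H5) → C:3 H:6
  CH(OH) → C:1 H:2 O:1
  CH(SCH3) → C:2 H:4 S:1
  CH2 → C:1 H:2
  CH3 → C:1 H:3
Element totals:
  C: 11
  H: 24
  O: 1
  S: 1
Molecular formula: C11H24OS.
Molar mass = 204.372 g/mol.
Mass from C: 11 × 12.011 = 132.121 g/mol.
%C = 132.121 / 204.372 × 100 = 64.65%.

64.65%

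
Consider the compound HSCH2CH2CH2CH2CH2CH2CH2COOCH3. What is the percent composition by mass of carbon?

Element totals:
  C: 9
  H: 18
  O: 2
  S: 1
Molecular formula: C9H18O2S.
Molar mass = 190.301 g/mol.
Mass from C: 9 × 12.011 = 108.099 g/mol.
%C = 108.099 / 190.301 × 100 = 56.80%.

56.80%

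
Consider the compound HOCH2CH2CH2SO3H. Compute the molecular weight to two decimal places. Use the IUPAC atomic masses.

140.15 g/mol

Element totals:
  C: 3
  H: 8
  O: 4
  S: 1
Molecular formula: C3H8O4S.
  M = 3(12.011) + 8(1.008) + 4(15.999) + 32.06
    = 36.033 + 8.064 + 63.996 + 32.060 = 140.153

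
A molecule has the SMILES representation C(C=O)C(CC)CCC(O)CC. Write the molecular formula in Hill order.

C10H20O2

Atom tally by fragment:
  OHCCH2 → C:2 H:3 O:1
  CH(C2H5) → C:3 H:6
  CH2 → C:1 H:2
  CH2 → C:1 H:2
  CH(OH) → C:1 H:2 O:1
  CH2 → C:1 H:2
  CH3 → C:1 H:3
Element totals:
  C: 10
  H: 20
  O: 2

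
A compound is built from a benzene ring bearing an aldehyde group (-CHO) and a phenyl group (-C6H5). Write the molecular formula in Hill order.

Atom tally by fragment:
  benzene ring core → C:6 H:6
  (− 2 ring H displaced by substituents)
  + CHO → C:1 H:1 O:1
  + C6H5 → C:6 H:5
Element totals:
  C: 13
  H: 10
  O: 1

C13H10O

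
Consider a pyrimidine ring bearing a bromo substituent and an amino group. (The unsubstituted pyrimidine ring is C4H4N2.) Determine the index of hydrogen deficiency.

Atom tally by fragment:
  pyrimidine ring core → C:4 H:4 N:2
  (− 2 ring H displaced by substituents)
  + Br → Br:1
  + NH2 → N:1 H:2
Element totals:
  C: 4
  H: 4
  Br: 1
  N: 3
Molecular formula: C4H4BrN3.
DoU = (2C + 2 + N − H − X) / 2 = (2·4 + 2 + 3 − 4 − 1) / 2 = 4.

4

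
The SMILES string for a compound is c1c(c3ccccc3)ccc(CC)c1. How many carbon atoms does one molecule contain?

14

Atom tally by fragment:
  benzene ring core → C:6 H:6
  (− 2 ring H displaced by substituents)
  + C6H5 → C:6 H:5
  + C2H5 → C:2 H:5
Element totals:
  C: 14
  H: 14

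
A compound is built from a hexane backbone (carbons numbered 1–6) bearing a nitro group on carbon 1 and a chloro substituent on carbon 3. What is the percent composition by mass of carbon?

Atom tally by fragment:
  O2NCH2 → C:1 H:2 N:1 O:2
  CH2 → C:1 H:2
  CH(Cl) → C:1 H:1 Cl:1
  CH2 → C:1 H:2
  CH2 → C:1 H:2
  CH3 → C:1 H:3
Element totals:
  C: 6
  H: 12
  Cl: 1
  N: 1
  O: 2
Molecular formula: C6H12ClNO2.
Molar mass = 165.617 g/mol.
Mass from C: 6 × 12.011 = 72.066 g/mol.
%C = 72.066 / 165.617 × 100 = 43.51%.

43.51%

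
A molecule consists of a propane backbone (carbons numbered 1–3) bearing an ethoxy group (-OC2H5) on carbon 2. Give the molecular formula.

Atom tally by fragment:
  CH3 → C:1 H:3
  CH(OC2H5) → C:3 H:6 O:1
  CH3 → C:1 H:3
Element totals:
  C: 5
  H: 12
  O: 1

C5H12O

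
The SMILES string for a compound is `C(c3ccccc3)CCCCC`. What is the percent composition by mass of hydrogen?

Atom tally by fragment:
  C6H5CH2 → C:7 H:7
  CH2 → C:1 H:2
  CH2 → C:1 H:2
  CH2 → C:1 H:2
  CH2 → C:1 H:2
  CH3 → C:1 H:3
Element totals:
  C: 12
  H: 18
Molecular formula: C12H18.
Molar mass = 162.276 g/mol.
Mass from H: 18 × 1.008 = 18.144 g/mol.
%H = 18.144 / 162.276 × 100 = 11.18%.

11.18%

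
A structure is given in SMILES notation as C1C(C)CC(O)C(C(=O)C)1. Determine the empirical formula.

Atom tally by fragment:
  cyclopentane ring core → C:5 H:10
  (− 3 ring H displaced by substituents)
  + CH3 → C:1 H:3
  + OH → O:1 H:1
  + COCH3 → C:2 H:3 O:1
Element totals:
  C: 8
  H: 14
  O: 2
Molecular formula: C8H14O2.
gcd of subscripts = 2; dividing each by 2:
  C: 8/2 = 4
  H: 14/2 = 7
  O: 2/2 = 1

C4H7O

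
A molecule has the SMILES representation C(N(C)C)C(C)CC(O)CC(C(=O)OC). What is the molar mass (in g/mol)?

Atom tally by fragment:
  (CH3)2NCH2 → C:3 H:8 N:1
  CH(CH3) → C:2 H:4
  CH2 → C:1 H:2
  CH(OH) → C:1 H:2 O:1
  CH2 → C:1 H:2
  CH2COOCH3 → C:3 H:5 O:2
Element totals:
  C: 11
  H: 23
  N: 1
  O: 3
Molecular formula: C11H23NO3.
  M = 11(12.011) + 23(1.008) + 14.007 + 3(15.999)
    = 132.121 + 23.184 + 14.007 + 47.997 = 217.309

217.31 g/mol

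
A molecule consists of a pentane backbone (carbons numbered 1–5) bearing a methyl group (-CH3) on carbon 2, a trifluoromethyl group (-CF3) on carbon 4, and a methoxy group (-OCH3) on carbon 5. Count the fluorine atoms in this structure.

Atom tally by fragment:
  CH3 → C:1 H:3
  CH(CH3) → C:2 H:4
  CH2 → C:1 H:2
  CH(CF3) → C:2 H:1 F:3
  CH2OCH3 → C:2 H:5 O:1
Element totals:
  C: 8
  H: 15
  F: 3
  O: 1

3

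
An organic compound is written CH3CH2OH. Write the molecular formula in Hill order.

Element totals:
  C: 2
  H: 6
  O: 1

C2H6O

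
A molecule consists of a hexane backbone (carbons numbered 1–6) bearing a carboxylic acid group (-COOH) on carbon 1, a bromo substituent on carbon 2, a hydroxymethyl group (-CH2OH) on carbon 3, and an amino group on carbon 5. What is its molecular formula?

C8H16BrNO3

Atom tally by fragment:
  HOOCCH2 → C:2 H:3 O:2
  CH(Br) → C:1 H:1 Br:1
  CH(CH2OH) → C:2 H:4 O:1
  CH2 → C:1 H:2
  CH(NH2) → C:1 H:3 N:1
  CH3 → C:1 H:3
Element totals:
  C: 8
  H: 16
  Br: 1
  N: 1
  O: 3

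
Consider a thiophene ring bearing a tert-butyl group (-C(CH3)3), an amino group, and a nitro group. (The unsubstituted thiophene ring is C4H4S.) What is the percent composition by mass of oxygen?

15.98%

Atom tally by fragment:
  thiophene ring core → C:4 H:4 S:1
  (− 3 ring H displaced by substituents)
  + C(CH3)3 → C:4 H:9
  + NH2 → N:1 H:2
  + NO2 → N:1 O:2
Element totals:
  C: 8
  H: 12
  N: 2
  O: 2
  S: 1
Molecular formula: C8H12N2O2S.
Molar mass = 200.256 g/mol.
Mass from O: 2 × 15.999 = 31.998 g/mol.
%O = 31.998 / 200.256 × 100 = 15.98%.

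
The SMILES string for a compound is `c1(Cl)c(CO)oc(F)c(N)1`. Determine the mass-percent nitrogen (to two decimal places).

8.46%

Atom tally by fragment:
  furan ring core → C:4 H:4 O:1
  (− 4 ring H displaced by substituents)
  + Cl → Cl:1
  + CH2OH → C:1 H:3 O:1
  + F → F:1
  + NH2 → N:1 H:2
Element totals:
  C: 5
  H: 5
  Cl: 1
  F: 1
  N: 1
  O: 2
Molecular formula: C5H5ClFNO2.
Molar mass = 165.548 g/mol.
Mass from N: 1 × 14.007 = 14.007 g/mol.
%N = 14.007 / 165.548 × 100 = 8.46%.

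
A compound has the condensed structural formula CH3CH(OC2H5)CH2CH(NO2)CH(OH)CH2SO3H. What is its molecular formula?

Atom tally by fragment:
  CH3 → C:1 H:3
  CH(OC2H5) → C:3 H:6 O:1
  CH2 → C:1 H:2
  CH(NO2) → C:1 H:1 N:1 O:2
  CH(OH) → C:1 H:2 O:1
  CH2SO3H → C:1 H:3 S:1 O:3
Element totals:
  C: 8
  H: 17
  N: 1
  O: 7
  S: 1

C8H17NO7S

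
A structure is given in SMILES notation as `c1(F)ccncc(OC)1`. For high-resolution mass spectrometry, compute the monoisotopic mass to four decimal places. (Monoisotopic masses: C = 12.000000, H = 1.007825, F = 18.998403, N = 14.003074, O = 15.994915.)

127.0433

Atom tally by fragment:
  pyridine ring core → C:5 H:5 N:1
  (− 2 ring H displaced by substituents)
  + F → F:1
  + OCH3 → C:1 H:3 O:1
Element totals:
  C: 6
  H: 6
  F: 1
  N: 1
  O: 1
Molecular formula: C6H6FNO.
  M = 6(12.0) + 6(1.007825) + 18.998403 + 14.003074 + 15.994915
    = 72.000000 + 6.046950 + 18.998403 + 14.003074 + 15.994915 = 127.043342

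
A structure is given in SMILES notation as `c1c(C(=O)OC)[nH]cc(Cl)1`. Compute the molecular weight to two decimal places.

Atom tally by fragment:
  pyrrole ring core → C:4 H:5 N:1
  (− 2 ring H displaced by substituents)
  + COOCH3 → C:2 H:3 O:2
  + Cl → Cl:1
Element totals:
  C: 6
  H: 6
  Cl: 1
  N: 1
  O: 2
Molecular formula: C6H6ClNO2.
  M = 6(12.011) + 6(1.008) + 35.45 + 14.007 + 2(15.999)
    = 72.066 + 6.048 + 35.450 + 14.007 + 31.998 = 159.569

159.57 g/mol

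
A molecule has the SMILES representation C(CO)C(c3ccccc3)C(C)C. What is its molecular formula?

Atom tally by fragment:
  HOCH2CH2 → C:2 H:5 O:1
  CH(C6H5) → C:7 H:6
  CH(CH3) → C:2 H:4
  CH3 → C:1 H:3
Element totals:
  C: 12
  H: 18
  O: 1

C12H18O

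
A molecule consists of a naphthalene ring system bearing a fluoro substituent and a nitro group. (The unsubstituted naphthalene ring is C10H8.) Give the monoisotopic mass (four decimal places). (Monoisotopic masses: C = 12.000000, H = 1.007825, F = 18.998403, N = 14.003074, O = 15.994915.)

191.0383

Atom tally by fragment:
  naphthalene ring system core → C:10 H:8
  (− 2 ring H displaced by substituents)
  + F → F:1
  + NO2 → N:1 O:2
Element totals:
  C: 10
  H: 6
  F: 1
  N: 1
  O: 2
Molecular formula: C10H6FNO2.
  M = 10(12.0) + 6(1.007825) + 18.998403 + 14.003074 + 2(15.994915)
    = 120.000000 + 6.046950 + 18.998403 + 14.003074 + 31.989830 = 191.038257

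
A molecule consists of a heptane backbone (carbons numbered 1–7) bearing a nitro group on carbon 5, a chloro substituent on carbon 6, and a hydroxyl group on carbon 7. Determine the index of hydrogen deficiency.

Atom tally by fragment:
  CH3 → C:1 H:3
  CH2 → C:1 H:2
  CH2 → C:1 H:2
  CH2 → C:1 H:2
  CH(NO2) → C:1 H:1 N:1 O:2
  CH(Cl) → C:1 H:1 Cl:1
  CH2OH → C:1 H:3 O:1
Element totals:
  C: 7
  H: 14
  Cl: 1
  N: 1
  O: 3
Molecular formula: C7H14ClNO3.
DoU = (2C + 2 + N − H − X) / 2 = (2·7 + 2 + 1 − 14 − 1) / 2 = 1.

1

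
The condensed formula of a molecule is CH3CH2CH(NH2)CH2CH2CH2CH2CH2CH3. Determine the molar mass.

Element totals:
  C: 9
  H: 21
  N: 1
Molecular formula: C9H21N.
  M = 9(12.011) + 21(1.008) + 14.007
    = 108.099 + 21.168 + 14.007 = 143.274

143.27 g/mol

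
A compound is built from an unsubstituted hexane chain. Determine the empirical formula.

C3H7

Atom tally by fragment:
  CH3 → C:1 H:3
  CH2 → C:1 H:2
  CH2 → C:1 H:2
  CH2 → C:1 H:2
  CH2 → C:1 H:2
  CH3 → C:1 H:3
Element totals:
  C: 6
  H: 14
Molecular formula: C6H14.
gcd of subscripts = 2; dividing each by 2:
  C: 6/2 = 3
  H: 14/2 = 7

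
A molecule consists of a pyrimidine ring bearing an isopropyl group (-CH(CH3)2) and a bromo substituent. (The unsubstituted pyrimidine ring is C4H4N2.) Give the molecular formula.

C7H9BrN2

Atom tally by fragment:
  pyrimidine ring core → C:4 H:4 N:2
  (− 2 ring H displaced by substituents)
  + CH(CH3)2 → C:3 H:7
  + Br → Br:1
Element totals:
  C: 7
  H: 9
  Br: 1
  N: 2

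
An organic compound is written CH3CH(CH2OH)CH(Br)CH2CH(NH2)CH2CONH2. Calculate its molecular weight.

253.14 g/mol

Atom tally by fragment:
  CH3 → C:1 H:3
  CH(CH2OH) → C:2 H:4 O:1
  CH(Br) → C:1 H:1 Br:1
  CH2 → C:1 H:2
  CH(NH2) → C:1 H:3 N:1
  CH2CONH2 → C:2 H:4 O:1 N:1
Element totals:
  C: 8
  H: 17
  Br: 1
  N: 2
  O: 2
Molecular formula: C8H17BrN2O2.
  M = 8(12.011) + 17(1.008) + 79.904 + 2(14.007) + 2(15.999)
    = 96.088 + 17.136 + 79.904 + 28.014 + 31.998 = 253.140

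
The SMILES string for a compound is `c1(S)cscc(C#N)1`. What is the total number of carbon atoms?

5

Atom tally by fragment:
  thiophene ring core → C:4 H:4 S:1
  (− 2 ring H displaced by substituents)
  + SH → S:1 H:1
  + CN → C:1 N:1
Element totals:
  C: 5
  H: 3
  N: 1
  S: 2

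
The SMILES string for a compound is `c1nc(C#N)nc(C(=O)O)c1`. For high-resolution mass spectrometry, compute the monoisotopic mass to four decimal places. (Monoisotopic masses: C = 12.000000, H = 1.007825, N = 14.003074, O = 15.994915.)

Atom tally by fragment:
  pyrimidine ring core → C:4 H:4 N:2
  (− 2 ring H displaced by substituents)
  + CN → C:1 N:1
  + COOH → C:1 H:1 O:2
Element totals:
  C: 6
  H: 3
  N: 3
  O: 2
Molecular formula: C6H3N3O2.
  M = 6(12.0) + 3(1.007825) + 3(14.003074) + 2(15.994915)
    = 72.000000 + 3.023475 + 42.009222 + 31.989830 = 149.022527

149.0225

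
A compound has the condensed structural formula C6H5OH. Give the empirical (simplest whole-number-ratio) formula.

Atom tally by fragment:
  benzene ring core → C:6 H:6
  (− 1 ring H displaced by substituents)
  + OH → O:1 H:1
Element totals:
  C: 6
  H: 6
  O: 1
Molecular formula: C6H6O.
gcd of subscripts (6, 6, 1) = 1, so the empirical formula equals the molecular formula.

C6H6O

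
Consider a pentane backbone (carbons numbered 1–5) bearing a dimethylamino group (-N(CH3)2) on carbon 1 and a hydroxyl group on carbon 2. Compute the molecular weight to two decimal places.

Atom tally by fragment:
  (CH3)2NCH2 → C:3 H:8 N:1
  CH(OH) → C:1 H:2 O:1
  CH2 → C:1 H:2
  CH2 → C:1 H:2
  CH3 → C:1 H:3
Element totals:
  C: 7
  H: 17
  N: 1
  O: 1
Molecular formula: C7H17NO.
  M = 7(12.011) + 17(1.008) + 14.007 + 15.999
    = 84.077 + 17.136 + 14.007 + 15.999 = 131.219

131.22 g/mol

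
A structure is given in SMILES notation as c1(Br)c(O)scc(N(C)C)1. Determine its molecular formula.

C6H8BrNOS

Atom tally by fragment:
  thiophene ring core → C:4 H:4 S:1
  (− 3 ring H displaced by substituents)
  + Br → Br:1
  + OH → O:1 H:1
  + N(CH3)2 → N:1 C:2 H:6
Element totals:
  C: 6
  H: 8
  Br: 1
  N: 1
  O: 1
  S: 1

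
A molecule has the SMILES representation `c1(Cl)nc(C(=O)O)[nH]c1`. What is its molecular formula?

Atom tally by fragment:
  imidazole ring core → C:3 H:4 N:2
  (− 2 ring H displaced by substituents)
  + Cl → Cl:1
  + COOH → C:1 H:1 O:2
Element totals:
  C: 4
  H: 3
  Cl: 1
  N: 2
  O: 2

C4H3ClN2O2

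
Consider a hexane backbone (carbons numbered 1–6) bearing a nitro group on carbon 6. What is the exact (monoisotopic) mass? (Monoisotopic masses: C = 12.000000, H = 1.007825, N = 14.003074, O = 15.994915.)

131.0946

Atom tally by fragment:
  CH3 → C:1 H:3
  CH2 → C:1 H:2
  CH2 → C:1 H:2
  CH2 → C:1 H:2
  CH2 → C:1 H:2
  CH2NO2 → C:1 H:2 N:1 O:2
Element totals:
  C: 6
  H: 13
  N: 1
  O: 2
Molecular formula: C6H13NO2.
  M = 6(12.0) + 13(1.007825) + 14.003074 + 2(15.994915)
    = 72.000000 + 13.101725 + 14.003074 + 31.989830 = 131.094629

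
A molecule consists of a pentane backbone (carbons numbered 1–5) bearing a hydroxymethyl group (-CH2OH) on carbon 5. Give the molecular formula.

C6H14O

Atom tally by fragment:
  CH3 → C:1 H:3
  CH2 → C:1 H:2
  CH2 → C:1 H:2
  CH2 → C:1 H:2
  CH2CH2OH → C:2 H:5 O:1
Element totals:
  C: 6
  H: 14
  O: 1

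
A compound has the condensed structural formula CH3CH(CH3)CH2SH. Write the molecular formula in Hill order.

C4H10S

Element totals:
  C: 4
  H: 10
  S: 1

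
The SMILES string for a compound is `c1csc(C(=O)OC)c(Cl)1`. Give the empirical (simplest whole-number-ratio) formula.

C6H5ClO2S

Atom tally by fragment:
  thiophene ring core → C:4 H:4 S:1
  (− 2 ring H displaced by substituents)
  + COOCH3 → C:2 H:3 O:2
  + Cl → Cl:1
Element totals:
  C: 6
  H: 5
  Cl: 1
  O: 2
  S: 1
Molecular formula: C6H5ClO2S.
gcd of subscripts (6, 1, 5, 2, 1) = 1, so the empirical formula equals the molecular formula.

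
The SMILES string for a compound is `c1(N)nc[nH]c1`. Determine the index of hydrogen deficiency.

Atom tally by fragment:
  imidazole ring core → C:3 H:4 N:2
  (− 1 ring H displaced by substituents)
  + NH2 → N:1 H:2
Element totals:
  C: 3
  H: 5
  N: 3
Molecular formula: C3H5N3.
DoU = (2C + 2 + N − H − X) / 2 = (2·3 + 2 + 3 − 5 − 0) / 2 = 3.

3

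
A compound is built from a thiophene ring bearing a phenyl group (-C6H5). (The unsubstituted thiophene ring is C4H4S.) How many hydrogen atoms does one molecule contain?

8

Atom tally by fragment:
  thiophene ring core → C:4 H:4 S:1
  (− 1 ring H displaced by substituents)
  + C6H5 → C:6 H:5
Element totals:
  C: 10
  H: 8
  S: 1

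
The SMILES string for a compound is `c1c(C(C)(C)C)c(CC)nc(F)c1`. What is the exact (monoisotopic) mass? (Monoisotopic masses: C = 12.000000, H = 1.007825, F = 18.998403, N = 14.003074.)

Atom tally by fragment:
  pyridine ring core → C:5 H:5 N:1
  (− 3 ring H displaced by substituents)
  + C(CH3)3 → C:4 H:9
  + C2H5 → C:2 H:5
  + F → F:1
Element totals:
  C: 11
  H: 16
  F: 1
  N: 1
Molecular formula: C11H16FN.
  M = 11(12.0) + 16(1.007825) + 18.998403 + 14.003074
    = 132.000000 + 16.125200 + 18.998403 + 14.003074 = 181.126677

181.1267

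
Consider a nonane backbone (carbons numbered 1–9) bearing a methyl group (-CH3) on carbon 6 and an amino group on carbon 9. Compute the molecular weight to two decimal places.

Atom tally by fragment:
  CH3 → C:1 H:3
  CH2 → C:1 H:2
  CH2 → C:1 H:2
  CH2 → C:1 H:2
  CH2 → C:1 H:2
  CH(CH3) → C:2 H:4
  CH2 → C:1 H:2
  CH2 → C:1 H:2
  CH2NH2 → C:1 H:4 N:1
Element totals:
  C: 10
  H: 23
  N: 1
Molecular formula: C10H23N.
  M = 10(12.011) + 23(1.008) + 14.007
    = 120.110 + 23.184 + 14.007 = 157.301

157.30 g/mol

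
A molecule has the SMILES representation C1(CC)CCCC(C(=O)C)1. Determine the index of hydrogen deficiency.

Atom tally by fragment:
  cyclopentane ring core → C:5 H:10
  (− 2 ring H displaced by substituents)
  + C2H5 → C:2 H:5
  + COCH3 → C:2 H:3 O:1
Element totals:
  C: 9
  H: 16
  O: 1
Molecular formula: C9H16O.
DoU = (2C + 2 + N − H − X) / 2 = (2·9 + 2 + 0 − 16 − 0) / 2 = 2.

2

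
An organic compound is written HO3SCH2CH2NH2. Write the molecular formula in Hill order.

Atom tally by fragment:
  HO3SCH2 → C:1 H:3 S:1 O:3
  CH2NH2 → C:1 H:4 N:1
Element totals:
  C: 2
  H: 7
  N: 1
  O: 3
  S: 1

C2H7NO3S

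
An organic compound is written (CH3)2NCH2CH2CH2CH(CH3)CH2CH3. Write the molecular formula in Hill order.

C9H21N

Element totals:
  C: 9
  H: 21
  N: 1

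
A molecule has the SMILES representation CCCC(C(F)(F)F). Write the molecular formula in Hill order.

C5H9F3

Atom tally by fragment:
  CH3 → C:1 H:3
  CH2 → C:1 H:2
  CH2 → C:1 H:2
  CH2CF3 → C:2 H:2 F:3
Element totals:
  C: 5
  H: 9
  F: 3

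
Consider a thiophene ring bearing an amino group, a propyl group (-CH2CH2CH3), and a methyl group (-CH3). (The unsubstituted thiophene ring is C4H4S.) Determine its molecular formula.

Atom tally by fragment:
  thiophene ring core → C:4 H:4 S:1
  (− 3 ring H displaced by substituents)
  + NH2 → N:1 H:2
  + CH2CH2CH3 → C:3 H:7
  + CH3 → C:1 H:3
Element totals:
  C: 8
  H: 13
  N: 1
  S: 1

C8H13NS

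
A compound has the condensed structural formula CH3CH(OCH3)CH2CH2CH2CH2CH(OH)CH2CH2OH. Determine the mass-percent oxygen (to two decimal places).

25.22%

Atom tally by fragment:
  CH3 → C:1 H:3
  CH(OCH3) → C:2 H:4 O:1
  CH2 → C:1 H:2
  CH2 → C:1 H:2
  CH2 → C:1 H:2
  CH2 → C:1 H:2
  CH(OH) → C:1 H:2 O:1
  CH2CH2OH → C:2 H:5 O:1
Element totals:
  C: 10
  H: 22
  O: 3
Molecular formula: C10H22O3.
Molar mass = 190.283 g/mol.
Mass from O: 3 × 15.999 = 47.997 g/mol.
%O = 47.997 / 190.283 × 100 = 25.22%.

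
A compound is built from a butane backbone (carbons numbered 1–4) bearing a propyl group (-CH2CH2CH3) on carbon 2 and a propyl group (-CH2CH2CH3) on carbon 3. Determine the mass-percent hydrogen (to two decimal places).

Atom tally by fragment:
  CH3 → C:1 H:3
  CH(CH2CH2CH3) → C:4 H:8
  CH(CH2CH2CH3) → C:4 H:8
  CH3 → C:1 H:3
Element totals:
  C: 10
  H: 22
Molecular formula: C10H22.
Molar mass = 142.286 g/mol.
Mass from H: 22 × 1.008 = 22.176 g/mol.
%H = 22.176 / 142.286 × 100 = 15.59%.

15.59%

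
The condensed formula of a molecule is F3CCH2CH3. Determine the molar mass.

98.07 g/mol

Atom tally by fragment:
  F3CCH2 → C:2 H:2 F:3
  CH3 → C:1 H:3
Element totals:
  C: 3
  H: 5
  F: 3
Molecular formula: C3H5F3.
  M = 3(12.011) + 5(1.008) + 3(18.998)
    = 36.033 + 5.040 + 56.994 = 98.067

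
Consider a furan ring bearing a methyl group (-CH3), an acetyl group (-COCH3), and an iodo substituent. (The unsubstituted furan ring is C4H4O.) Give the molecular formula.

C7H7IO2

Atom tally by fragment:
  furan ring core → C:4 H:4 O:1
  (− 3 ring H displaced by substituents)
  + CH3 → C:1 H:3
  + COCH3 → C:2 H:3 O:1
  + I → I:1
Element totals:
  C: 7
  H: 7
  I: 1
  O: 2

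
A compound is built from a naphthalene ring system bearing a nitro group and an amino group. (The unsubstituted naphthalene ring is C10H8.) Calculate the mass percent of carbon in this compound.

63.83%

Atom tally by fragment:
  naphthalene ring system core → C:10 H:8
  (− 2 ring H displaced by substituents)
  + NO2 → N:1 O:2
  + NH2 → N:1 H:2
Element totals:
  C: 10
  H: 8
  N: 2
  O: 2
Molecular formula: C10H8N2O2.
Molar mass = 188.186 g/mol.
Mass from C: 10 × 12.011 = 120.110 g/mol.
%C = 120.110 / 188.186 × 100 = 63.83%.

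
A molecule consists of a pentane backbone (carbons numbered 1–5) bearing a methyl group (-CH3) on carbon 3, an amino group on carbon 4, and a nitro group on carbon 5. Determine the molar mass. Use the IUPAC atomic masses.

Atom tally by fragment:
  CH3 → C:1 H:3
  CH2 → C:1 H:2
  CH(CH3) → C:2 H:4
  CH(NH2) → C:1 H:3 N:1
  CH2NO2 → C:1 H:2 N:1 O:2
Element totals:
  C: 6
  H: 14
  N: 2
  O: 2
Molecular formula: C6H14N2O2.
  M = 6(12.011) + 14(1.008) + 2(14.007) + 2(15.999)
    = 72.066 + 14.112 + 28.014 + 31.998 = 146.190

146.19 g/mol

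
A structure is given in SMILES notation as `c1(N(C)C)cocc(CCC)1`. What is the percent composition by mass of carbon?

Atom tally by fragment:
  furan ring core → C:4 H:4 O:1
  (− 2 ring H displaced by substituents)
  + N(CH3)2 → N:1 C:2 H:6
  + CH2CH2CH3 → C:3 H:7
Element totals:
  C: 9
  H: 15
  N: 1
  O: 1
Molecular formula: C9H15NO.
Molar mass = 153.225 g/mol.
Mass from C: 9 × 12.011 = 108.099 g/mol.
%C = 108.099 / 153.225 × 100 = 70.55%.

70.55%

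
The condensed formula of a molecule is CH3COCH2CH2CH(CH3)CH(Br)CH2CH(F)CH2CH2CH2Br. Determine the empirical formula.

Element totals:
  C: 12
  H: 21
  Br: 2
  F: 1
  O: 1
Molecular formula: C12H21Br2FO.
gcd of subscripts (2, 12, 1, 21, 1) = 1, so the empirical formula equals the molecular formula.

C12H21Br2FO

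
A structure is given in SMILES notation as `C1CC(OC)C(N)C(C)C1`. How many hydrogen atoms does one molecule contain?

17

Atom tally by fragment:
  cyclohexane ring core → C:6 H:12
  (− 3 ring H displaced by substituents)
  + OCH3 → C:1 H:3 O:1
  + NH2 → N:1 H:2
  + CH3 → C:1 H:3
Element totals:
  C: 8
  H: 17
  N: 1
  O: 1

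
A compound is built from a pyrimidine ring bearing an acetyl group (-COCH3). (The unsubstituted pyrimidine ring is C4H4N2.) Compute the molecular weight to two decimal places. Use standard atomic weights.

122.13 g/mol

Atom tally by fragment:
  pyrimidine ring core → C:4 H:4 N:2
  (− 1 ring H displaced by substituents)
  + COCH3 → C:2 H:3 O:1
Element totals:
  C: 6
  H: 6
  N: 2
  O: 1
Molecular formula: C6H6N2O.
  M = 6(12.011) + 6(1.008) + 2(14.007) + 15.999
    = 72.066 + 6.048 + 28.014 + 15.999 = 122.127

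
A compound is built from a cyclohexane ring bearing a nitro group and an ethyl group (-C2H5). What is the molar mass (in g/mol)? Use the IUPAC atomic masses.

Atom tally by fragment:
  cyclohexane ring core → C:6 H:12
  (− 2 ring H displaced by substituents)
  + NO2 → N:1 O:2
  + C2H5 → C:2 H:5
Element totals:
  C: 8
  H: 15
  N: 1
  O: 2
Molecular formula: C8H15NO2.
  M = 8(12.011) + 15(1.008) + 14.007 + 2(15.999)
    = 96.088 + 15.120 + 14.007 + 31.998 = 157.213

157.21 g/mol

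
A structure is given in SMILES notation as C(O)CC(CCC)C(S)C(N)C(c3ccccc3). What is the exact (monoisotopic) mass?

267.1657

Atom tally by fragment:
  HOCH2 → C:1 H:3 O:1
  CH2 → C:1 H:2
  CH(CH2CH2CH3) → C:4 H:8
  CH(SH) → C:1 H:2 S:1
  CH(NH2) → C:1 H:3 N:1
  CH2C6H5 → C:7 H:7
Element totals:
  C: 15
  H: 25
  N: 1
  O: 1
  S: 1
Molecular formula: C15H25NOS.
  M = 15(12.0) + 25(1.007825) + 14.003074 + 15.994915 + 31.972071
    = 180.000000 + 25.195625 + 14.003074 + 15.994915 + 31.972071 = 267.165685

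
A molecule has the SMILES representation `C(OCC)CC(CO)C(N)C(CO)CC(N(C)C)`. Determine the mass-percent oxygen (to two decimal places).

18.29%

Atom tally by fragment:
  C2H5OCH2 → C:3 H:7 O:1
  CH2 → C:1 H:2
  CH(CH2OH) → C:2 H:4 O:1
  CH(NH2) → C:1 H:3 N:1
  CH(CH2OH) → C:2 H:4 O:1
  CH2 → C:1 H:2
  CH2N(CH3)2 → C:3 H:8 N:1
Element totals:
  C: 13
  H: 30
  N: 2
  O: 3
Molecular formula: C13H30N2O3.
Molar mass = 262.394 g/mol.
Mass from O: 3 × 15.999 = 47.997 g/mol.
%O = 47.997 / 262.394 × 100 = 18.29%.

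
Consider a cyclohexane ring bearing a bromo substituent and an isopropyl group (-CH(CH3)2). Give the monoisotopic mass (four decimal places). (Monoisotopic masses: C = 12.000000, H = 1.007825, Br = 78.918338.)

Atom tally by fragment:
  cyclohexane ring core → C:6 H:12
  (− 2 ring H displaced by substituents)
  + Br → Br:1
  + CH(CH3)2 → C:3 H:7
Element totals:
  C: 9
  H: 17
  Br: 1
Molecular formula: C9H17Br.
  M = 9(12.0) + 17(1.007825) + 78.918338
    = 108.000000 + 17.133025 + 78.918338 = 204.051363

204.0514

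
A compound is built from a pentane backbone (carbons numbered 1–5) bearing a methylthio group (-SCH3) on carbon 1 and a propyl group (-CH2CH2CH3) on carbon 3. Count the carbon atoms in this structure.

Atom tally by fragment:
  CH3SCH2 → C:2 H:5 S:1
  CH2 → C:1 H:2
  CH(CH2CH2CH3) → C:4 H:8
  CH2 → C:1 H:2
  CH3 → C:1 H:3
Element totals:
  C: 9
  H: 20
  S: 1

9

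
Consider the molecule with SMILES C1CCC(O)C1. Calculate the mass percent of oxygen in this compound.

Atom tally by fragment:
  cyclopentane ring core → C:5 H:10
  (− 1 ring H displaced by substituents)
  + OH → O:1 H:1
Element totals:
  C: 5
  H: 10
  O: 1
Molecular formula: C5H10O.
Molar mass = 86.134 g/mol.
Mass from O: 1 × 15.999 = 15.999 g/mol.
%O = 15.999 / 86.134 × 100 = 18.57%.

18.57%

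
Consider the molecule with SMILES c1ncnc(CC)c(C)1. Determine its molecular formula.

C7H10N2

Atom tally by fragment:
  pyrimidine ring core → C:4 H:4 N:2
  (− 2 ring H displaced by substituents)
  + C2H5 → C:2 H:5
  + CH3 → C:1 H:3
Element totals:
  C: 7
  H: 10
  N: 2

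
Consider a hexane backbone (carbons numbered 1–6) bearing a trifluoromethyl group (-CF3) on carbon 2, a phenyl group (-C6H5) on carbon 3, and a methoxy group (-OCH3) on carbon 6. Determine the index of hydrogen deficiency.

Atom tally by fragment:
  CH3 → C:1 H:3
  CH(CF3) → C:2 H:1 F:3
  CH(C6H5) → C:7 H:6
  CH2 → C:1 H:2
  CH2 → C:1 H:2
  CH2OCH3 → C:2 H:5 O:1
Element totals:
  C: 14
  H: 19
  F: 3
  O: 1
Molecular formula: C14H19F3O.
DoU = (2C + 2 + N − H − X) / 2 = (2·14 + 2 + 0 − 19 − 3) / 2 = 4.

4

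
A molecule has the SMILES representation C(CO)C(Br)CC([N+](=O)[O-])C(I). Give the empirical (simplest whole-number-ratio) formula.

Atom tally by fragment:
  HOCH2CH2 → C:2 H:5 O:1
  CH(Br) → C:1 H:1 Br:1
  CH2 → C:1 H:2
  CH(NO2) → C:1 H:1 N:1 O:2
  CH2I → C:1 H:2 I:1
Element totals:
  C: 6
  H: 11
  Br: 1
  I: 1
  N: 1
  O: 3
Molecular formula: C6H11BrINO3.
gcd of subscripts (1, 6, 11, 1, 1, 3) = 1, so the empirical formula equals the molecular formula.

C6H11BrINO3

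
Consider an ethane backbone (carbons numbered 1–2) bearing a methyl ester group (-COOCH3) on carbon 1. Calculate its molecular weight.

Atom tally by fragment:
  CH3OOCCH2 → C:3 H:5 O:2
  CH3 → C:1 H:3
Element totals:
  C: 4
  H: 8
  O: 2
Molecular formula: C4H8O2.
  M = 4(12.011) + 8(1.008) + 2(15.999)
    = 48.044 + 8.064 + 31.998 = 88.106

88.11 g/mol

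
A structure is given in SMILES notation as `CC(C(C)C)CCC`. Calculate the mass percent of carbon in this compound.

84.12%

Atom tally by fragment:
  CH3 → C:1 H:3
  CH(CH(CH3)2) → C:4 H:8
  CH2 → C:1 H:2
  CH2 → C:1 H:2
  CH3 → C:1 H:3
Element totals:
  C: 8
  H: 18
Molecular formula: C8H18.
Molar mass = 114.232 g/mol.
Mass from C: 8 × 12.011 = 96.088 g/mol.
%C = 96.088 / 114.232 × 100 = 84.12%.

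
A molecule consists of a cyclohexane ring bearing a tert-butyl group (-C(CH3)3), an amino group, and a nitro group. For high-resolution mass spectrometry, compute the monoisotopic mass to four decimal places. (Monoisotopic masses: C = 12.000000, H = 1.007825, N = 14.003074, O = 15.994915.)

200.1525

Atom tally by fragment:
  cyclohexane ring core → C:6 H:12
  (− 3 ring H displaced by substituents)
  + C(CH3)3 → C:4 H:9
  + NH2 → N:1 H:2
  + NO2 → N:1 O:2
Element totals:
  C: 10
  H: 20
  N: 2
  O: 2
Molecular formula: C10H20N2O2.
  M = 10(12.0) + 20(1.007825) + 2(14.003074) + 2(15.994915)
    = 120.000000 + 20.156500 + 28.006148 + 31.989830 = 200.152478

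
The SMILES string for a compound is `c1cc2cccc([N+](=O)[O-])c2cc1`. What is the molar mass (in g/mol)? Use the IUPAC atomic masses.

Atom tally by fragment:
  naphthalene ring system core → C:10 H:8
  (− 1 ring H displaced by substituents)
  + NO2 → N:1 O:2
Element totals:
  C: 10
  H: 7
  N: 1
  O: 2
Molecular formula: C10H7NO2.
  M = 10(12.011) + 7(1.008) + 14.007 + 2(15.999)
    = 120.110 + 7.056 + 14.007 + 31.998 = 173.171

173.17 g/mol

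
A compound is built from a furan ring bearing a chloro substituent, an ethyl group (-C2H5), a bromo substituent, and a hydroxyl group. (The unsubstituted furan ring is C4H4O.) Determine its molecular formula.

C6H6BrClO2

Atom tally by fragment:
  furan ring core → C:4 H:4 O:1
  (− 4 ring H displaced by substituents)
  + Cl → Cl:1
  + C2H5 → C:2 H:5
  + Br → Br:1
  + OH → O:1 H:1
Element totals:
  C: 6
  H: 6
  Br: 1
  Cl: 1
  O: 2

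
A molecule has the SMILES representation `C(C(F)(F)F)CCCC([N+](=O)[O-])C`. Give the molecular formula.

C7H12F3NO2

Atom tally by fragment:
  F3CCH2 → C:2 H:2 F:3
  CH2 → C:1 H:2
  CH2 → C:1 H:2
  CH2 → C:1 H:2
  CH(NO2) → C:1 H:1 N:1 O:2
  CH3 → C:1 H:3
Element totals:
  C: 7
  H: 12
  F: 3
  N: 1
  O: 2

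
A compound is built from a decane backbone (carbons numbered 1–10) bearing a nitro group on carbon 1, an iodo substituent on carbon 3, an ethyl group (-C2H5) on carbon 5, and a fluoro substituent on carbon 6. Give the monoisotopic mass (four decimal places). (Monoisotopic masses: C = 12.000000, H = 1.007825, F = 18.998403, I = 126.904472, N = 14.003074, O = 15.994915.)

359.0758

Atom tally by fragment:
  O2NCH2 → C:1 H:2 N:1 O:2
  CH2 → C:1 H:2
  CH(I) → C:1 H:1 I:1
  CH2 → C:1 H:2
  CH(C2H5) → C:3 H:6
  CH(F) → C:1 H:1 F:1
  CH2 → C:1 H:2
  CH2 → C:1 H:2
  CH2 → C:1 H:2
  CH3 → C:1 H:3
Element totals:
  C: 12
  H: 23
  F: 1
  I: 1
  N: 1
  O: 2
Molecular formula: C12H23FINO2.
  M = 12(12.0) + 23(1.007825) + 18.998403 + 126.904472 + 14.003074 + 2(15.994915)
    = 144.000000 + 23.179975 + 18.998403 + 126.904472 + 14.003074 + 31.989830 = 359.075754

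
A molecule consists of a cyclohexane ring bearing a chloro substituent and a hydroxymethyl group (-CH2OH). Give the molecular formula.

Atom tally by fragment:
  cyclohexane ring core → C:6 H:12
  (− 2 ring H displaced by substituents)
  + Cl → Cl:1
  + CH2OH → C:1 H:3 O:1
Element totals:
  C: 7
  H: 13
  Cl: 1
  O: 1

C7H13ClO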